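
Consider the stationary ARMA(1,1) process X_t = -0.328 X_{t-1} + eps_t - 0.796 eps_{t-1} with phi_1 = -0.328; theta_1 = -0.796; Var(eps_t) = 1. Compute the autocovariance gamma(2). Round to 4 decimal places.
\gamma(2) = 0.5210

Multiply the model equation by X_{t-k} and take expectations. With theta_0 = psi_0 = 1 and psi_j the MA(infinity) weights, this gives
  gamma(k) - sum_i phi_i gamma(k-i) = c_k,
  c_k = sigma^2 * sum_{j=k..q} theta_j psi_{j-k}   (c_k = 0 for k > q),
using gamma(-m) = gamma(m).
psi-weights needed (psi_j = theta_j + sum_i phi_i psi_{j-i}):
  psi_1 = theta_1 + phi_1 = -0.796 + (-0.328) = -1.124
Right-hand sides:
  c_0 = sigma^2 (1 + theta_1 psi_1) = 1 * (1 + (-0.796)(-1.124)) = 1 * 1.894704 = 1.894704
  c_1 = sigma^2 theta_1 = 1 * (-0.796) = -0.796
  c_2 = 0
Equations for k = 0 and k = 1 (AR order 1):
  gamma(0) = phi_1 gamma(1) + c_0
  gamma(1) = phi_1 gamma(0) + c_1
Substituting the second into the first: gamma(0) (1 - phi_1^2) = c_0 + phi_1 c_1, so
  gamma(0) = (c_0 + phi_1 c_1) / (1 - phi_1^2) = (1.894704 + (-0.328)(-0.796)) / (1 - (-0.328)^2) = 2.155792 / 0.892416 = 2.415681.
  gamma(1) = phi_1 gamma(0) + c_1 = (-0.328)(2.415681) + (-0.796) = -1.588343.
For k = 2 (> q): gamma(2) = phi_1 gamma(1) = (-0.328)(-1.588343) = 0.520977.
Therefore gamma(2) = 0.5210 (to 4 decimal places).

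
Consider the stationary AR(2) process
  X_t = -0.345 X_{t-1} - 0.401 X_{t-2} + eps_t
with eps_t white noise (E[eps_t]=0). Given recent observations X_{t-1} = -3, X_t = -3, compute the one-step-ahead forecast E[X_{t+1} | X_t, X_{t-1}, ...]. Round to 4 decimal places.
E[X_{t+1} \mid \mathcal F_t] = 2.2380

For an AR(p) model X_t = c + sum_i phi_i X_{t-i} + eps_t, the
one-step-ahead conditional mean is
  E[X_{t+1} | X_t, ...] = c + sum_i phi_i X_{t+1-i}.
Substitute known values:
  E[X_{t+1} | ...] = (-0.345) * (-3) + (-0.401) * (-3)
                   = 2.2380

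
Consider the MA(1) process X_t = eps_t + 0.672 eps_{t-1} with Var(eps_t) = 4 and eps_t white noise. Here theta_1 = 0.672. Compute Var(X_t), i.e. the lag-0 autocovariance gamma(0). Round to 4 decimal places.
\gamma(0) = 5.8063

For an MA(q) process X_t = eps_t + sum_i theta_i eps_{t-i} with
Var(eps_t) = sigma^2, the variance is
  gamma(0) = sigma^2 * (1 + sum_i theta_i^2).
  sum_i theta_i^2 = (0.672)^2 = 0.451584.
  gamma(0) = 4 * (1 + 0.451584) = 4 * 1.451584 = 5.806336, which rounds to 5.8063.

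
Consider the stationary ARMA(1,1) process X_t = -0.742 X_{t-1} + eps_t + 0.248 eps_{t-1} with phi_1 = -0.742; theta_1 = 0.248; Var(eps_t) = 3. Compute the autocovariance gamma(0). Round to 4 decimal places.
\gamma(0) = 4.6289

Multiply the model equation by X_{t-k} and take expectations. With theta_0 = psi_0 = 1 and psi_j the MA(infinity) weights, this gives
  gamma(k) - sum_i phi_i gamma(k-i) = c_k,
  c_k = sigma^2 * sum_{j=k..q} theta_j psi_{j-k}   (c_k = 0 for k > q),
using gamma(-m) = gamma(m).
psi-weights needed (psi_j = theta_j + sum_i phi_i psi_{j-i}):
  psi_1 = theta_1 + phi_1 = 0.248 + (-0.742) = -0.494
Right-hand sides:
  c_0 = sigma^2 (1 + theta_1 psi_1) = 3 * (1 + (0.248)(-0.494)) = 3 * 0.877488 = 2.632464
  c_1 = sigma^2 theta_1 = 3 * (0.248) = 0.744
  c_2 = 0
Equations for k = 0 and k = 1 (AR order 1):
  gamma(0) = phi_1 gamma(1) + c_0
  gamma(1) = phi_1 gamma(0) + c_1
Substituting the second into the first: gamma(0) (1 - phi_1^2) = c_0 + phi_1 c_1, so
  gamma(0) = (c_0 + phi_1 c_1) / (1 - phi_1^2) = (2.632464 + (-0.742)(0.744)) / (1 - (-0.742)^2) = 2.080416 / 0.449436 = 4.628948.
Therefore gamma(0) = 4.6289 (to 4 decimal places).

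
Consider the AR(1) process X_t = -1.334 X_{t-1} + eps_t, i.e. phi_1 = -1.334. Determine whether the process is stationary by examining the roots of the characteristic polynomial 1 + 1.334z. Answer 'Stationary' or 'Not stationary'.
\text{Not stationary}

The AR(p) characteristic polynomial is P(z) = 1 + 1.334z.
Stationarity requires all roots to lie outside the unit circle, i.e. |z| > 1 for every root.
This is linear in z: 1 + (1.334) z = 0  =>  z = -1/(1.334) = -0.749625,  |z| = 0.749625.
Moduli of all roots: 0.7496.
All moduli strictly greater than 1? No.
Verdict: Not stationary.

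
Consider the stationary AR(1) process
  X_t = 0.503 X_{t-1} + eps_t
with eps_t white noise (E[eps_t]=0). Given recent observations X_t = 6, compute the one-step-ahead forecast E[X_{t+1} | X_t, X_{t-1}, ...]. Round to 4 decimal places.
E[X_{t+1} \mid \mathcal F_t] = 3.0180

For an AR(p) model X_t = c + sum_i phi_i X_{t-i} + eps_t, the
one-step-ahead conditional mean is
  E[X_{t+1} | X_t, ...] = c + sum_i phi_i X_{t+1-i}.
Substitute known values:
  E[X_{t+1} | ...] = (0.503) * (6)
                   = 3.0180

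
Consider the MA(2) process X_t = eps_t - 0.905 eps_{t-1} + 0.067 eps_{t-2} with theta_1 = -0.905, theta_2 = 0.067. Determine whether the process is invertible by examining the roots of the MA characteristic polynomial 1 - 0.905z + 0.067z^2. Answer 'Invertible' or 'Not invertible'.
\text{Invertible}

The MA(q) characteristic polynomial is P(z) = 1 - 0.905z + 0.067z^2.
Invertibility requires all roots to lie outside the unit circle, i.e. |z| > 1 for every root.
Set 1 + (-0.905) z + (0.067) z^2 = 0, i.e. a z^2 + b z + c = 0 with a = 0.067, b = -0.905, c = 1.
Discriminant D = b^2 - 4ac = (-0.905)^2 - 4*(0.067)*1 = 0.819025 - (0.268) = 0.551025.
D >= 0, so the roots are real: z = (-b +/- sqrt(D)) / (2a) = (0.905 +/- 0.742311) / (0.134).
  z_1 = (0.905 + 0.742311) / (0.134) = 12.2934,   |z_1| = 12.2934.
  z_2 = (0.905 - 0.742311) / (0.134) = 1.2141,   |z_2| = 1.2141.
Moduli of all roots: 12.2934, 1.2141.
All moduli strictly greater than 1? Yes.
Verdict: Invertible.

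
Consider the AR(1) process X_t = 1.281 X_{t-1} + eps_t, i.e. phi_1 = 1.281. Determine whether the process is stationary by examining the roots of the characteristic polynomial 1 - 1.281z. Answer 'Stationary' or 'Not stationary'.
\text{Not stationary}

The AR(p) characteristic polynomial is P(z) = 1 - 1.281z.
Stationarity requires all roots to lie outside the unit circle, i.e. |z| > 1 for every root.
This is linear in z: 1 + (-1.281) z = 0  =>  z = -1/(-1.281) = 0.78064,  |z| = 0.78064.
Moduli of all roots: 0.7806.
All moduli strictly greater than 1? No.
Verdict: Not stationary.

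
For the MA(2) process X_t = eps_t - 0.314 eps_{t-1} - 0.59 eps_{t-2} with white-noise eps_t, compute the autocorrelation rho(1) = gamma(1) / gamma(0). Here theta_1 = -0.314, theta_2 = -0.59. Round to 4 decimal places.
\rho(1) = -0.0890

For an MA(q) process with theta_0 = 1, the autocovariance is
  gamma(k) = sigma^2 * sum_{i=0..q-k} theta_i * theta_{i+k},
and rho(k) = gamma(k) / gamma(0). Sigma^2 cancels.
  numerator   = (1)*(-0.314) + (-0.314)*(-0.59) = -0.12874.
  denominator = (1)^2 + (-0.314)^2 + (-0.59)^2 = 1.446696.
  rho(1) = -0.12874 / 1.446696 = -0.0890.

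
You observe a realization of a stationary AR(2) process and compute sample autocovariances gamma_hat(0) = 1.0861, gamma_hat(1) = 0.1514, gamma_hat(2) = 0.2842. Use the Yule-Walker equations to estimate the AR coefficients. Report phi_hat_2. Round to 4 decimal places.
\hat\phi_{2} = 0.2470

The Yule-Walker equations for an AR(p) process read, in matrix form,
  Gamma_p phi = r_p,   with   (Gamma_p)_{ij} = gamma(|i - j|),
                       (r_p)_i = gamma(i),   i,j = 1..p.
Substitute the sample gammas (Toeplitz matrix and right-hand side of size 2):
  Gamma_p = [[1.0861, 0.1514], [0.1514, 1.0861]]
  r_p     = [0.1514, 0.2842]
Written out:
  1.0861 phi_1 + 0.1514 phi_2 = 0.1514
  0.1514 phi_1 + 1.0861 phi_2 = 0.2842
Solve by Cramer's rule:
  det = gamma(0)^2 - gamma(1)^2 = (1.0861)^2 - (0.1514)^2 = 1.17961321 - 0.02292196 = 1.15669125
  phi_hat_1 = [gamma(1) gamma(0) - gamma(1) gamma(2)] / det = [(0.1514)(1.0861) - (0.1514)(0.2842)] / 1.15669125 = 0.12140766 / 1.15669125 = 0.105
  phi_hat_2 = [gamma(0) gamma(2) - gamma(1)^2] / det = [(1.0861)(0.2842) - (0.1514)^2] / 1.15669125 = 0.28574766 / 1.15669125 = 0.247
So phi_hat = [0.1050, 0.2470].
Therefore phi_hat_2 = 0.2470.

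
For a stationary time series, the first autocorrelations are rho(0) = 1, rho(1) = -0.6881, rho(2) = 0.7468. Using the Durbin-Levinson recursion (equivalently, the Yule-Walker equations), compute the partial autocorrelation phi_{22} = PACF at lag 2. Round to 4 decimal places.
\phi_{22} = 0.5191

The PACF at lag k is phi_{kk}, the last component of the solution
to the Yule-Walker system G_k phi = r_k where
  (G_k)_{ij} = rho(|i - j|), (r_k)_i = rho(i), i,j = 1..k.
Equivalently, Durbin-Levinson gives phi_{kk} iteratively:
  phi_{11} = rho(1)
  phi_{kk} = [rho(k) - sum_{j=1..k-1} phi_{k-1,j} rho(k-j)]
            / [1 - sum_{j=1..k-1} phi_{k-1,j} rho(j)],
  phi_{k,j} = phi_{k-1,j} - phi_{kk} phi_{k-1,k-j},  j = 1..k-1.
Step k = 1:
  phi_11 = rho(1) = -0.6881.
Step k = 2:
  phi_22 = [rho(2) - phi_11 rho(1)] / [1 - phi_11 rho(1)] = [0.7468 - (-0.6881)(-0.6881)] / [1 - (-0.6881)(-0.6881)]
         = 0.27331839 / 0.52651839 = 0.5191.
Therefore phi_{22} = 0.5191.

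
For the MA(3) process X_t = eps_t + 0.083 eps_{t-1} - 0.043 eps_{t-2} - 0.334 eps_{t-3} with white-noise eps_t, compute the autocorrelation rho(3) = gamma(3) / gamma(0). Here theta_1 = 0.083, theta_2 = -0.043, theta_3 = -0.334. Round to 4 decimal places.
\rho(3) = -0.2981

For an MA(q) process with theta_0 = 1, the autocovariance is
  gamma(k) = sigma^2 * sum_{i=0..q-k} theta_i * theta_{i+k},
and rho(k) = gamma(k) / gamma(0). Sigma^2 cancels.
  numerator   = (1)*(-0.334) = -0.334.
  denominator = (1)^2 + (0.083)^2 + (-0.043)^2 + (-0.334)^2 = 1.120294.
  rho(3) = -0.334 / 1.120294 = -0.2981.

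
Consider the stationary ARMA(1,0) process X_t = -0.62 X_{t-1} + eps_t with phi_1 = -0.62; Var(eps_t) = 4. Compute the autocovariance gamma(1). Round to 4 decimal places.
\gamma(1) = -4.0286

Multiply the model equation by X_{t-k} and take expectations. With theta_0 = psi_0 = 1 and psi_j the MA(infinity) weights, this gives
  gamma(k) - sum_i phi_i gamma(k-i) = c_k,
  c_k = sigma^2 * sum_{j=k..q} theta_j psi_{j-k}   (c_k = 0 for k > q),
using gamma(-m) = gamma(m).
Pure AR (q = 0): c_0 = sigma^2 = 4, c_k = 0 for k >= 1.
Equations for k = 0 and k = 1 (AR order 1):
  gamma(0) = phi_1 gamma(1) + c_0
  gamma(1) = phi_1 gamma(0) + c_1
Substituting the second into the first: gamma(0) (1 - phi_1^2) = c_0 + phi_1 c_1, so
  gamma(0) = c_0 / (1 - phi_1^2) = 4 / (1 - (-0.62)^2) = 4 / 0.6156 = 6.497726.
  gamma(1) = phi_1 gamma(0) = (-0.62)(6.497726) = -4.02859.
Therefore gamma(1) = -4.0286 (to 4 decimal places).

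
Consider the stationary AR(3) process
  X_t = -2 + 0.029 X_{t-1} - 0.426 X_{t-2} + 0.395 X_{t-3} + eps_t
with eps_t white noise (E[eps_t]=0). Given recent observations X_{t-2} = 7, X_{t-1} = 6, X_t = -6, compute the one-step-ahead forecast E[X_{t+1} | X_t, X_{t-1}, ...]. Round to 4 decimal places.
E[X_{t+1} \mid \mathcal F_t] = -1.9650

For an AR(p) model X_t = c + sum_i phi_i X_{t-i} + eps_t, the
one-step-ahead conditional mean is
  E[X_{t+1} | X_t, ...] = c + sum_i phi_i X_{t+1-i}.
Substitute known values:
  E[X_{t+1} | ...] = -2 + (0.029) * (-6) + (-0.426) * (6) + (0.395) * (7)
                   = -1.9650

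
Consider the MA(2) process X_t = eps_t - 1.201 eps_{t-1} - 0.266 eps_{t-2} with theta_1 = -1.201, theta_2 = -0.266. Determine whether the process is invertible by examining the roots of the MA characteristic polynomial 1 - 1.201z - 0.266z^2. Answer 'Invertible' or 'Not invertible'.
\text{Not invertible}

The MA(q) characteristic polynomial is P(z) = 1 - 1.201z - 0.266z^2.
Invertibility requires all roots to lie outside the unit circle, i.e. |z| > 1 for every root.
Set 1 + (-1.201) z + (-0.266) z^2 = 0, i.e. a z^2 + b z + c = 0 with a = -0.266, b = -1.201, c = 1.
Discriminant D = b^2 - 4ac = (-1.201)^2 - 4*(-0.266)*1 = 1.442401 - (-1.064) = 2.506401.
D >= 0, so the roots are real: z = (-b +/- sqrt(D)) / (2a) = (1.201 +/- 1.583162) / (-0.532).
  z_1 = (1.201 + 1.583162) / (-0.532) = -5.2334,   |z_1| = 5.2334.
  z_2 = (1.201 - 1.583162) / (-0.532) = 0.7183,   |z_2| = 0.7183.
Moduli of all roots: 5.2334, 0.7183.
All moduli strictly greater than 1? No.
Verdict: Not invertible.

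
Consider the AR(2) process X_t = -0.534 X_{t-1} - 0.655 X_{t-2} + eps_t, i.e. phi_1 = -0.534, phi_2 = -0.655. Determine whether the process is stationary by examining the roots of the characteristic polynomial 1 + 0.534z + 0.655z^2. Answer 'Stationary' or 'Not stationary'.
\text{Stationary}

The AR(p) characteristic polynomial is P(z) = 1 + 0.534z + 0.655z^2.
Stationarity requires all roots to lie outside the unit circle, i.e. |z| > 1 for every root.
Set 1 + (0.534) z + (0.655) z^2 = 0, i.e. a z^2 + b z + c = 0 with a = 0.655, b = 0.534, c = 1.
Discriminant D = b^2 - 4ac = (0.534)^2 - 4*(0.655)*1 = 0.285156 - (2.62) = -2.334844.
D < 0, so the roots are the complex-conjugate pair z = (-b +/- i sqrt(-D)) / (2a) = -0.4076 +/- 1.1664i.
For a conjugate pair |z|^2 = z * conj(z) = (product of roots) = c/a = 1/(0.655) = 1.526718, so |z| = sqrt(1.526718) = 1.2356 for both roots.
Moduli of all roots: 1.2356, 1.2356.
All moduli strictly greater than 1? Yes.
Verdict: Stationary.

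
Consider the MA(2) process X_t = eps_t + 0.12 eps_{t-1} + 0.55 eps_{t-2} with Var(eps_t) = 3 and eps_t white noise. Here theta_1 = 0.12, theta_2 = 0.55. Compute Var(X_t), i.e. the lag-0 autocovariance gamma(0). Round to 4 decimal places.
\gamma(0) = 3.9507

For an MA(q) process X_t = eps_t + sum_i theta_i eps_{t-i} with
Var(eps_t) = sigma^2, the variance is
  gamma(0) = sigma^2 * (1 + sum_i theta_i^2).
  sum_i theta_i^2 = (0.12)^2 + (0.55)^2 = 0.0144 + 0.3025 = 0.3169.
  gamma(0) = 3 * (1 + 0.3169) = 3 * 1.3169 = 3.9507.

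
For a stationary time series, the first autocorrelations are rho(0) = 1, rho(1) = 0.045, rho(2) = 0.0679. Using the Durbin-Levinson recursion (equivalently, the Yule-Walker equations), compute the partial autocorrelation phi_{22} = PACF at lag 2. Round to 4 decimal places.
\phi_{22} = 0.0660

The PACF at lag k is phi_{kk}, the last component of the solution
to the Yule-Walker system G_k phi = r_k where
  (G_k)_{ij} = rho(|i - j|), (r_k)_i = rho(i), i,j = 1..k.
Equivalently, Durbin-Levinson gives phi_{kk} iteratively:
  phi_{11} = rho(1)
  phi_{kk} = [rho(k) - sum_{j=1..k-1} phi_{k-1,j} rho(k-j)]
            / [1 - sum_{j=1..k-1} phi_{k-1,j} rho(j)],
  phi_{k,j} = phi_{k-1,j} - phi_{kk} phi_{k-1,k-j},  j = 1..k-1.
Step k = 1:
  phi_11 = rho(1) = 0.045.
Step k = 2:
  phi_22 = [rho(2) - phi_11 rho(1)] / [1 - phi_11 rho(1)] = [0.0679 - (0.045)(0.045)] / [1 - (0.045)(0.045)]
         = 0.065875 / 0.997975 = 0.066.
Therefore phi_{22} = 0.0660.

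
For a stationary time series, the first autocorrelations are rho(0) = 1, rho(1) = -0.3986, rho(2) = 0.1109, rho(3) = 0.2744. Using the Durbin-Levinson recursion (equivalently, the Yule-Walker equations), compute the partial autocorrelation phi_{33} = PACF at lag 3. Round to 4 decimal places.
\phi_{33} = 0.3559

The PACF at lag k is phi_{kk}, the last component of the solution
to the Yule-Walker system G_k phi = r_k where
  (G_k)_{ij} = rho(|i - j|), (r_k)_i = rho(i), i,j = 1..k.
Equivalently, Durbin-Levinson gives phi_{kk} iteratively:
  phi_{11} = rho(1)
  phi_{kk} = [rho(k) - sum_{j=1..k-1} phi_{k-1,j} rho(k-j)]
            / [1 - sum_{j=1..k-1} phi_{k-1,j} rho(j)],
  phi_{k,j} = phi_{k-1,j} - phi_{kk} phi_{k-1,k-j},  j = 1..k-1.
Step k = 1:
  phi_11 = rho(1) = -0.3986.
Step k = 2:
  phi_22 = [rho(2) - phi_11 rho(1)] / [1 - phi_11 rho(1)] = [0.1109 - (-0.3986)(-0.3986)] / [1 - (-0.3986)(-0.3986)]
         = -0.04798196 / 0.84111804 = -0.057045.
  Update: phi_21 = phi_11 - phi_22 phi_11 = -0.3986 - (-0.057045)(-0.3986) = -0.421338.
Step k = 3:
  phi_33 = [rho(3) - phi_21 rho(2) - phi_22 rho(1)] / [1 - phi_21 rho(1) - phi_22 rho(2)]
    numerator   = 0.2744 - (-0.421338)(0.1109) - (-0.057045)(-0.3986) = 0.2983881
    denominator = 1 - (-0.421338)(-0.3986) - (-0.057045)(0.1109) = 0.83838089
  phi_33 = 0.2983881 / 0.83838089 = 0.3559.
Therefore phi_{33} = 0.3559.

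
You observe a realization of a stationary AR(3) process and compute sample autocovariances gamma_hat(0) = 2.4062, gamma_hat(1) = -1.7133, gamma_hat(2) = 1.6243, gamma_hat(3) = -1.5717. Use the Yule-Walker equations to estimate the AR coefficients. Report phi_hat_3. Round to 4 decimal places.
\hat\phi_{3} = -0.2150

The Yule-Walker equations for an AR(p) process read, in matrix form,
  Gamma_p phi = r_p,   with   (Gamma_p)_{ij} = gamma(|i - j|),
                       (r_p)_i = gamma(i),   i,j = 1..p.
Substitute the sample gammas (Toeplitz matrix and right-hand side of size 3):
  Gamma_p = [[2.4062, -1.7133, 1.6243], [-1.7133, 2.4062, -1.7133], [1.6243, -1.7133, 2.4062]]
  r_p     = [-1.7133, 1.6243, -1.5717]
Written out (R1..R3):
  (R1) 2.4062 phi_1 - 1.7133 phi_2 + 1.6243 phi_3 = -1.7133
  (R2) -1.7133 phi_1 + 2.4062 phi_2 - 1.7133 phi_3 = 1.6243
  (R3) 1.6243 phi_1 - 1.7133 phi_2 + 2.4062 phi_3 = -1.5717
Gaussian elimination:
  R2 <- R2 - (-1.7133/2.4062) R1 = R2 - (-0.712036) R1:  1.186269 phi_2 - 0.556741 phi_3 = 0.404369
  R3 <- R3 - (1.6243/2.4062) R1 = R3 - (0.675048) R1:  -0.556741 phi_2 + 1.30972 phi_3 = -0.415141
  R3 <- R3 - (-0.556741/1.186269) R2 = R3 - (-0.469321) R2:  1.04843 phi_3 = -0.225362
Back-substitution:
  phi_hat_3 = -0.225362 / 1.04843 = -0.214952
  phi_hat_2 = (0.404369 - (-0.556741)(-0.214952)) / 1.186269 = 0.239994
  phi_hat_1 = (-1.7133 - (-1.7133)(0.239994) - (1.6243)(-0.214952)) / 2.4062 = -0.396049
So phi_hat = [-0.3960, 0.2400, -0.2150].
Therefore phi_hat_3 = -0.2150.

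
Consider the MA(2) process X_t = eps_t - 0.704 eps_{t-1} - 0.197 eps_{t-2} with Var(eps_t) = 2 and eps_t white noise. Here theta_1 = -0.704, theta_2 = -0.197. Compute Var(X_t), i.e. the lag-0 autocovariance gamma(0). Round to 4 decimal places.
\gamma(0) = 3.0689

For an MA(q) process X_t = eps_t + sum_i theta_i eps_{t-i} with
Var(eps_t) = sigma^2, the variance is
  gamma(0) = sigma^2 * (1 + sum_i theta_i^2).
  sum_i theta_i^2 = (-0.704)^2 + (-0.197)^2 = 0.495616 + 0.038809 = 0.534425.
  gamma(0) = 2 * (1 + 0.534425) = 2 * 1.534425 = 3.06885, which rounds to 3.0689.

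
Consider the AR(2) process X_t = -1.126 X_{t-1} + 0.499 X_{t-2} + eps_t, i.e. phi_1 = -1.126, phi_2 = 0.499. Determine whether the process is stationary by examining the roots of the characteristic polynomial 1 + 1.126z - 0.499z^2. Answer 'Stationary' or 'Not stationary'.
\text{Not stationary}

The AR(p) characteristic polynomial is P(z) = 1 + 1.126z - 0.499z^2.
Stationarity requires all roots to lie outside the unit circle, i.e. |z| > 1 for every root.
Set 1 + (1.126) z + (-0.499) z^2 = 0, i.e. a z^2 + b z + c = 0 with a = -0.499, b = 1.126, c = 1.
Discriminant D = b^2 - 4ac = (1.126)^2 - 4*(-0.499)*1 = 1.267876 - (-1.996) = 3.263876.
D >= 0, so the roots are real: z = (-b +/- sqrt(D)) / (2a) = (-1.126 +/- 1.80662) / (-0.998).
  z_1 = (-1.126 + 1.80662) / (-0.998) = -0.682,   |z_1| = 0.682.
  z_2 = (-1.126 - 1.80662) / (-0.998) = 2.9385,   |z_2| = 2.9385.
Moduli of all roots: 0.6820, 2.9385.
All moduli strictly greater than 1? No.
Verdict: Not stationary.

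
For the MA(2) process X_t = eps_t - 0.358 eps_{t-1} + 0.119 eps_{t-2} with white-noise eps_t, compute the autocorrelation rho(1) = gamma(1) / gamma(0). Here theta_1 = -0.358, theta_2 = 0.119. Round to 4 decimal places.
\rho(1) = -0.3507

For an MA(q) process with theta_0 = 1, the autocovariance is
  gamma(k) = sigma^2 * sum_{i=0..q-k} theta_i * theta_{i+k},
and rho(k) = gamma(k) / gamma(0). Sigma^2 cancels.
  numerator   = (1)*(-0.358) + (-0.358)*(0.119) = -0.400602.
  denominator = (1)^2 + (-0.358)^2 + (0.119)^2 = 1.142325.
  rho(1) = -0.400602 / 1.142325 = -0.3507.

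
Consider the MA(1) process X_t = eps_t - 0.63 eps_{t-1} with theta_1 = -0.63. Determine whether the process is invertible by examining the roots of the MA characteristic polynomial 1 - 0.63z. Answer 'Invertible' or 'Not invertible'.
\text{Invertible}

The MA(q) characteristic polynomial is P(z) = 1 - 0.63z.
Invertibility requires all roots to lie outside the unit circle, i.e. |z| > 1 for every root.
This is linear in z: 1 + (-0.63) z = 0  =>  z = -1/(-0.63) = 1.587302,  |z| = 1.587302.
Moduli of all roots: 1.5873.
All moduli strictly greater than 1? Yes.
Verdict: Invertible.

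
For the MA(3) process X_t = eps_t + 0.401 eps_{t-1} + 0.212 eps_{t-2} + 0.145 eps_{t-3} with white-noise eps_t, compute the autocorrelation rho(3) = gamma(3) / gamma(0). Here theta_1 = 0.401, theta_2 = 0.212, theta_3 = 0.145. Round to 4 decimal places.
\rho(3) = 0.1182

For an MA(q) process with theta_0 = 1, the autocovariance is
  gamma(k) = sigma^2 * sum_{i=0..q-k} theta_i * theta_{i+k},
and rho(k) = gamma(k) / gamma(0). Sigma^2 cancels.
  numerator   = (1)*(0.145) = 0.145.
  denominator = (1)^2 + (0.401)^2 + (0.212)^2 + (0.145)^2 = 1.22677.
  rho(3) = 0.145 / 1.22677 = 0.1182.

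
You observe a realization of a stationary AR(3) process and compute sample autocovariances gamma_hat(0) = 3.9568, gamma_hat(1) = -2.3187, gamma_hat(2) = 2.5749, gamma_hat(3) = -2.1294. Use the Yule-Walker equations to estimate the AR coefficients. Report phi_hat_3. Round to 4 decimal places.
\hat\phi_{3} = -0.1190

The Yule-Walker equations for an AR(p) process read, in matrix form,
  Gamma_p phi = r_p,   with   (Gamma_p)_{ij} = gamma(|i - j|),
                       (r_p)_i = gamma(i),   i,j = 1..p.
Substitute the sample gammas (Toeplitz matrix and right-hand side of size 3):
  Gamma_p = [[3.9568, -2.3187, 2.5749], [-2.3187, 3.9568, -2.3187], [2.5749, -2.3187, 3.9568]]
  r_p     = [-2.3187, 2.5749, -2.1294]
Written out (R1..R3):
  (R1) 3.9568 phi_1 - 2.3187 phi_2 + 2.5749 phi_3 = -2.3187
  (R2) -2.3187 phi_1 + 3.9568 phi_2 - 2.3187 phi_3 = 2.5749
  (R3) 2.5749 phi_1 - 2.3187 phi_2 + 3.9568 phi_3 = -2.1294
Gaussian elimination:
  R2 <- R2 - (-2.3187/3.9568) R1 = R2 - (-0.586004) R1:  2.598033 phi_2 - 0.809799 phi_3 = 1.216133
  R3 <- R3 - (2.5749/3.9568) R1 = R3 - (0.650753) R1:  -0.809799 phi_2 + 2.281176 phi_3 = -0.620499
  R3 <- R3 - (-0.809799/2.598033) R2 = R3 - (-0.311697) R2:  2.028764 phi_3 = -0.241434
Back-substitution:
  phi_hat_3 = -0.241434 / 2.028764 = -0.119005
  phi_hat_2 = (1.216133 - (-0.809799)(-0.119005)) / 2.598033 = 0.431004
  phi_hat_1 = (-2.3187 - (-2.3187)(0.431004) - (2.5749)(-0.119005)) / 3.9568 = -0.255991
So phi_hat = [-0.2560, 0.4310, -0.1190].
Therefore phi_hat_3 = -0.1190.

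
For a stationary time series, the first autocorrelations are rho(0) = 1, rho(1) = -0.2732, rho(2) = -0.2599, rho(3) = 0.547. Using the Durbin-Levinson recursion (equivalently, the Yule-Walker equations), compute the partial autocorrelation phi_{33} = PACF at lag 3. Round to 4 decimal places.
\phi_{33} = 0.4370

The PACF at lag k is phi_{kk}, the last component of the solution
to the Yule-Walker system G_k phi = r_k where
  (G_k)_{ij} = rho(|i - j|), (r_k)_i = rho(i), i,j = 1..k.
Equivalently, Durbin-Levinson gives phi_{kk} iteratively:
  phi_{11} = rho(1)
  phi_{kk} = [rho(k) - sum_{j=1..k-1} phi_{k-1,j} rho(k-j)]
            / [1 - sum_{j=1..k-1} phi_{k-1,j} rho(j)],
  phi_{k,j} = phi_{k-1,j} - phi_{kk} phi_{k-1,k-j},  j = 1..k-1.
Step k = 1:
  phi_11 = rho(1) = -0.2732.
Step k = 2:
  phi_22 = [rho(2) - phi_11 rho(1)] / [1 - phi_11 rho(1)] = [-0.2599 - (-0.2732)(-0.2732)] / [1 - (-0.2732)(-0.2732)]
         = -0.33453824 / 0.92536176 = -0.361522.
  Update: phi_21 = phi_11 - phi_22 phi_11 = -0.2732 - (-0.361522)(-0.2732) = -0.371968.
Step k = 3:
  phi_33 = [rho(3) - phi_21 rho(2) - phi_22 rho(1)] / [1 - phi_21 rho(1) - phi_22 rho(2)]
    numerator   = 0.547 - (-0.371968)(-0.2599) - (-0.361522)(-0.2732) = 0.3515579
    denominator = 1 - (-0.371968)(-0.2732) - (-0.361522)(-0.2599) = 0.80441897
  phi_33 = 0.3515579 / 0.80441897 = 0.437.
Therefore phi_{33} = 0.4370.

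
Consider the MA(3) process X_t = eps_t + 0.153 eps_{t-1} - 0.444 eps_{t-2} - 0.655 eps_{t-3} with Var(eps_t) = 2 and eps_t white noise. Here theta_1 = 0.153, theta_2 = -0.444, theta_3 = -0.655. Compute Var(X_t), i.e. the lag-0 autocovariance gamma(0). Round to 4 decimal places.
\gamma(0) = 3.2991

For an MA(q) process X_t = eps_t + sum_i theta_i eps_{t-i} with
Var(eps_t) = sigma^2, the variance is
  gamma(0) = sigma^2 * (1 + sum_i theta_i^2).
  sum_i theta_i^2 = (0.153)^2 + (-0.444)^2 + (-0.655)^2 = 0.023409 + 0.197136 + 0.429025 = 0.64957.
  gamma(0) = 2 * (1 + 0.64957) = 2 * 1.64957 = 3.29914, which rounds to 3.2991.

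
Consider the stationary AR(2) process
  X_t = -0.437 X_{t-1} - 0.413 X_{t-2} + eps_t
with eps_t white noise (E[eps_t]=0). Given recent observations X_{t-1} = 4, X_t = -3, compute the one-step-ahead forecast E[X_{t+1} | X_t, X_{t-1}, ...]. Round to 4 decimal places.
E[X_{t+1} \mid \mathcal F_t] = -0.3410

For an AR(p) model X_t = c + sum_i phi_i X_{t-i} + eps_t, the
one-step-ahead conditional mean is
  E[X_{t+1} | X_t, ...] = c + sum_i phi_i X_{t+1-i}.
Substitute known values:
  E[X_{t+1} | ...] = (-0.437) * (-3) + (-0.413) * (4)
                   = -0.3410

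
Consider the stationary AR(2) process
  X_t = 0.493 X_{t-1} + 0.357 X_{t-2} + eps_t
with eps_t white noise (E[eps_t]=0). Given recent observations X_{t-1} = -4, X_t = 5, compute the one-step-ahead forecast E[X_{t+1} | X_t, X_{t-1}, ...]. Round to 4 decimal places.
E[X_{t+1} \mid \mathcal F_t] = 1.0370

For an AR(p) model X_t = c + sum_i phi_i X_{t-i} + eps_t, the
one-step-ahead conditional mean is
  E[X_{t+1} | X_t, ...] = c + sum_i phi_i X_{t+1-i}.
Substitute known values:
  E[X_{t+1} | ...] = (0.493) * (5) + (0.357) * (-4)
                   = 1.0370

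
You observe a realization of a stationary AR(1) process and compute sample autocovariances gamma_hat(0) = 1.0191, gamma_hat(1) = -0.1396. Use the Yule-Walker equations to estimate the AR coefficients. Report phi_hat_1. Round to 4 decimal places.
\hat\phi_{1} = -0.1370

The Yule-Walker equations for an AR(p) process read, in matrix form,
  Gamma_p phi = r_p,   with   (Gamma_p)_{ij} = gamma(|i - j|),
                       (r_p)_i = gamma(i),   i,j = 1..p.
Substitute the sample gammas (Toeplitz matrix and right-hand side of size 1):
  Gamma_p = [[1.0191]]
  r_p     = [-0.1396]
With p = 1 this is the single equation gamma(0) phi_1 = gamma(1):
  phi_hat_1 = gamma(1) / gamma(0) = -0.1396 / 1.0191 = -0.1370.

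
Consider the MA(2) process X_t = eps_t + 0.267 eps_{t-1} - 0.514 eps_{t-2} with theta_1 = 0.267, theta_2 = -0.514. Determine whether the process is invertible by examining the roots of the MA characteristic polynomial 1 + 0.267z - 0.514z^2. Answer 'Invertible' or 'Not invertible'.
\text{Invertible}

The MA(q) characteristic polynomial is P(z) = 1 + 0.267z - 0.514z^2.
Invertibility requires all roots to lie outside the unit circle, i.e. |z| > 1 for every root.
Set 1 + (0.267) z + (-0.514) z^2 = 0, i.e. a z^2 + b z + c = 0 with a = -0.514, b = 0.267, c = 1.
Discriminant D = b^2 - 4ac = (0.267)^2 - 4*(-0.514)*1 = 0.071289 - (-2.056) = 2.127289.
D >= 0, so the roots are real: z = (-b +/- sqrt(D)) / (2a) = (-0.267 +/- 1.458523) / (-1.028).
  z_1 = (-0.267 + 1.458523) / (-1.028) = -1.1591,   |z_1| = 1.1591.
  z_2 = (-0.267 - 1.458523) / (-1.028) = 1.6785,   |z_2| = 1.6785.
Moduli of all roots: 1.1591, 1.6785.
All moduli strictly greater than 1? Yes.
Verdict: Invertible.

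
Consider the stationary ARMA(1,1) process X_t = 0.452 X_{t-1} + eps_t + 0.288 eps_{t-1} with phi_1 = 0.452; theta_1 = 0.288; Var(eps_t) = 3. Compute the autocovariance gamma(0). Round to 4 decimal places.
\gamma(0) = 5.0646

Multiply the model equation by X_{t-k} and take expectations. With theta_0 = psi_0 = 1 and psi_j the MA(infinity) weights, this gives
  gamma(k) - sum_i phi_i gamma(k-i) = c_k,
  c_k = sigma^2 * sum_{j=k..q} theta_j psi_{j-k}   (c_k = 0 for k > q),
using gamma(-m) = gamma(m).
psi-weights needed (psi_j = theta_j + sum_i phi_i psi_{j-i}):
  psi_1 = theta_1 + phi_1 = 0.288 + (0.452) = 0.74
Right-hand sides:
  c_0 = sigma^2 (1 + theta_1 psi_1) = 3 * (1 + (0.288)(0.74)) = 3 * 1.21312 = 3.63936
  c_1 = sigma^2 theta_1 = 3 * (0.288) = 0.864
  c_2 = 0
Equations for k = 0 and k = 1 (AR order 1):
  gamma(0) = phi_1 gamma(1) + c_0
  gamma(1) = phi_1 gamma(0) + c_1
Substituting the second into the first: gamma(0) (1 - phi_1^2) = c_0 + phi_1 c_1, so
  gamma(0) = (c_0 + phi_1 c_1) / (1 - phi_1^2) = (3.63936 + (0.452)(0.864)) / (1 - (0.452)^2) = 4.029888 / 0.795696 = 5.064608.
Therefore gamma(0) = 5.0646 (to 4 decimal places).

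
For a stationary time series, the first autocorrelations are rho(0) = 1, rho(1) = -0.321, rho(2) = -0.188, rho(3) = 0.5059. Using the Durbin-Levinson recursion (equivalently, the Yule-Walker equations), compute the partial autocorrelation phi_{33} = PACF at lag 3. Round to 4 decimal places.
\phi_{33} = 0.4010

The PACF at lag k is phi_{kk}, the last component of the solution
to the Yule-Walker system G_k phi = r_k where
  (G_k)_{ij} = rho(|i - j|), (r_k)_i = rho(i), i,j = 1..k.
Equivalently, Durbin-Levinson gives phi_{kk} iteratively:
  phi_{11} = rho(1)
  phi_{kk} = [rho(k) - sum_{j=1..k-1} phi_{k-1,j} rho(k-j)]
            / [1 - sum_{j=1..k-1} phi_{k-1,j} rho(j)],
  phi_{k,j} = phi_{k-1,j} - phi_{kk} phi_{k-1,k-j},  j = 1..k-1.
Step k = 1:
  phi_11 = rho(1) = -0.321.
Step k = 2:
  phi_22 = [rho(2) - phi_11 rho(1)] / [1 - phi_11 rho(1)] = [-0.188 - (-0.321)(-0.321)] / [1 - (-0.321)(-0.321)]
         = -0.291041 / 0.896959 = -0.324475.
  Update: phi_21 = phi_11 - phi_22 phi_11 = -0.321 - (-0.324475)(-0.321) = -0.425157.
Step k = 3:
  phi_33 = [rho(3) - phi_21 rho(2) - phi_22 rho(1)] / [1 - phi_21 rho(1) - phi_22 rho(2)]
    numerator   = 0.5059 - (-0.425157)(-0.188) - (-0.324475)(-0.321) = 0.32181401
    denominator = 1 - (-0.425157)(-0.321) - (-0.324475)(-0.188) = 0.8025234
  phi_33 = 0.32181401 / 0.8025234 = 0.401.
Therefore phi_{33} = 0.4010.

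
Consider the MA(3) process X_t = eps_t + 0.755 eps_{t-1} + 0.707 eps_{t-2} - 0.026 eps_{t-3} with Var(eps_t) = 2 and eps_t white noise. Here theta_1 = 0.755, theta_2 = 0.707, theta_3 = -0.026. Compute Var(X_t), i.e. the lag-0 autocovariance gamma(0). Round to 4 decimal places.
\gamma(0) = 4.1411

For an MA(q) process X_t = eps_t + sum_i theta_i eps_{t-i} with
Var(eps_t) = sigma^2, the variance is
  gamma(0) = sigma^2 * (1 + sum_i theta_i^2).
  sum_i theta_i^2 = (0.755)^2 + (0.707)^2 + (-0.026)^2 = 0.570025 + 0.499849 + 0.000676 = 1.07055.
  gamma(0) = 2 * (1 + 1.07055) = 2 * 2.07055 = 4.1411.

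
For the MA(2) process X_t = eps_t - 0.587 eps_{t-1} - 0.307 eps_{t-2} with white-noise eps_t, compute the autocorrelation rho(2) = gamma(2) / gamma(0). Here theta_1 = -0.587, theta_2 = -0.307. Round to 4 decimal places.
\rho(2) = -0.2134

For an MA(q) process with theta_0 = 1, the autocovariance is
  gamma(k) = sigma^2 * sum_{i=0..q-k} theta_i * theta_{i+k},
and rho(k) = gamma(k) / gamma(0). Sigma^2 cancels.
  numerator   = (1)*(-0.307) = -0.307.
  denominator = (1)^2 + (-0.587)^2 + (-0.307)^2 = 1.438818.
  rho(2) = -0.307 / 1.438818 = -0.2134.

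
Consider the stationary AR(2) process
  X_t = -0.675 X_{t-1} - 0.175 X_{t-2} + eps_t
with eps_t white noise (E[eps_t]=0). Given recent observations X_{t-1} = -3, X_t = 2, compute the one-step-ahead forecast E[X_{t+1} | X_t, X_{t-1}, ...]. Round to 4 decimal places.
E[X_{t+1} \mid \mathcal F_t] = -0.8250

For an AR(p) model X_t = c + sum_i phi_i X_{t-i} + eps_t, the
one-step-ahead conditional mean is
  E[X_{t+1} | X_t, ...] = c + sum_i phi_i X_{t+1-i}.
Substitute known values:
  E[X_{t+1} | ...] = (-0.675) * (2) + (-0.175) * (-3)
                   = -0.8250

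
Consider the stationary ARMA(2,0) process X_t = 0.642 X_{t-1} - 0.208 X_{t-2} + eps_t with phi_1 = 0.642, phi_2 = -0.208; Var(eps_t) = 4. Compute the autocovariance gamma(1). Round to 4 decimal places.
\gamma(1) = 3.0966

Multiply the model equation by X_{t-k} and take expectations. With theta_0 = psi_0 = 1 and psi_j the MA(infinity) weights, this gives
  gamma(k) - sum_i phi_i gamma(k-i) = c_k,
  c_k = sigma^2 * sum_{j=k..q} theta_j psi_{j-k}   (c_k = 0 for k > q),
using gamma(-m) = gamma(m).
Pure AR (q = 0): c_0 = sigma^2 = 4, c_k = 0 for k >= 1.
Equations for k = 0, 1, 2 (AR order 2, c_2 = 0):
  (E0) gamma(0) = phi_1 gamma(1) + phi_2 gamma(2) + c_0
  (E1) gamma(1) = phi_1 gamma(0) + phi_2 gamma(1) + c_1
  (E2) gamma(2) = phi_1 gamma(1) + phi_2 gamma(0)
From (E1): gamma(1) = A gamma(0) + B with
  A = phi_1 / (1 - phi_2) = 0.642 / 1.208 = 0.531457,   B = c_1 / (1 - phi_2) = 0 / 1.208 = 0.
Insert (E2) into (E0): gamma(0) (1 - phi_2^2) = phi_1 (1 + phi_2) gamma(1) + c_0.
  phi_1 (1 + phi_2) = (0.642)(0.792) = 0.508464,   1 - phi_2^2 = 0.956736.
Replace gamma(1) by A gamma(0) + B and collect gamma(0):
  gamma(0) [0.956736 - (0.508464)(0.531457)] = c_0 = 4
  gamma(0) * 0.686509 = 4
  gamma(0) = 4 / 0.686509 = 5.826578.
  gamma(1) = A gamma(0) = (0.531457)(5.826578) = 3.096576.
Therefore gamma(1) = 3.0966 (to 4 decimal places).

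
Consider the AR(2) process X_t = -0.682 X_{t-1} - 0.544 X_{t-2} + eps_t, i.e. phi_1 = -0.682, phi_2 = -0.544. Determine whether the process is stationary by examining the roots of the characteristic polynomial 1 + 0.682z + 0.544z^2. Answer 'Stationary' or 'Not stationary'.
\text{Stationary}

The AR(p) characteristic polynomial is P(z) = 1 + 0.682z + 0.544z^2.
Stationarity requires all roots to lie outside the unit circle, i.e. |z| > 1 for every root.
Set 1 + (0.682) z + (0.544) z^2 = 0, i.e. a z^2 + b z + c = 0 with a = 0.544, b = 0.682, c = 1.
Discriminant D = b^2 - 4ac = (0.682)^2 - 4*(0.544)*1 = 0.465124 - (2.176) = -1.710876.
D < 0, so the roots are the complex-conjugate pair z = (-b +/- i sqrt(-D)) / (2a) = -0.6268 +/- 1.2022i.
For a conjugate pair |z|^2 = z * conj(z) = (product of roots) = c/a = 1/(0.544) = 1.838235, so |z| = sqrt(1.838235) = 1.3558 for both roots.
Moduli of all roots: 1.3558, 1.3558.
All moduli strictly greater than 1? Yes.
Verdict: Stationary.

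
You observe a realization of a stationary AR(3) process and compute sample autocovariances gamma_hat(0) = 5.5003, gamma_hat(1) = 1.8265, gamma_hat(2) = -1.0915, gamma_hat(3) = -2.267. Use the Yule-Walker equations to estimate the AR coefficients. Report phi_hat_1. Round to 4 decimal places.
\hat\phi_{1} = 0.3550

The Yule-Walker equations for an AR(p) process read, in matrix form,
  Gamma_p phi = r_p,   with   (Gamma_p)_{ij} = gamma(|i - j|),
                       (r_p)_i = gamma(i),   i,j = 1..p.
Substitute the sample gammas (Toeplitz matrix and right-hand side of size 3):
  Gamma_p = [[5.5003, 1.8265, -1.0915], [1.8265, 5.5003, 1.8265], [-1.0915, 1.8265, 5.5003]]
  r_p     = [1.8265, -1.0915, -2.267]
Written out (R1..R3):
  (R1) 5.5003 phi_1 + 1.8265 phi_2 - 1.0915 phi_3 = 1.8265
  (R2) 1.8265 phi_1 + 5.5003 phi_2 + 1.8265 phi_3 = -1.0915
  (R3) -1.0915 phi_1 + 1.8265 phi_2 + 5.5003 phi_3 = -2.267
Gaussian elimination:
  R2 <- R2 - (1.8265/5.5003) R1 = R2 - (0.332073) R1:  4.893769 phi_2 + 2.188957 phi_3 = -1.698031
  R3 <- R3 - (-1.0915/5.5003) R1 = R3 - (-0.198444) R1:  2.188957 phi_2 + 5.283699 phi_3 = -1.904543
  R3 <- R3 - (2.188957/4.893769) R2 = R3 - (0.447295) R2:  4.304589 phi_3 = -1.145022
Back-substitution:
  phi_hat_3 = -1.145022 / 4.304589 = -0.266
  phi_hat_2 = (-1.698031 - (2.188957)(-0.266)) / 4.893769 = -0.227998
  phi_hat_1 = (1.8265 - (1.8265)(-0.227998) - (-1.0915)(-0.266)) / 5.5003 = 0.354999
So phi_hat = [0.3550, -0.2280, -0.2660].
Therefore phi_hat_1 = 0.3550.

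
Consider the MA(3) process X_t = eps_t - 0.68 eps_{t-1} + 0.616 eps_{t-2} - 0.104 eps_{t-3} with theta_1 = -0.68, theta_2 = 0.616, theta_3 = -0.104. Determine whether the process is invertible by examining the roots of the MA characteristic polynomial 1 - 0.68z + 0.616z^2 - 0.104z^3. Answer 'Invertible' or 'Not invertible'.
\text{Invertible}

The MA(q) characteristic polynomial is P(z) = 1 - 0.68z + 0.616z^2 - 0.104z^3.
Invertibility requires all roots to lie outside the unit circle, i.e. |z| > 1 for every root.
Degree 3: look for a simple real root z0 first, then factor out (1 - z/z0) and solve the remaining quadratic.
Testing z0 = 5: P(5) = 1 + (-0.68)(5) + (0.616)(5)^2 + (-0.104)(5)^3
  = 1 + (-3.4) + (15.4) + (-13) = 0.  So z_0 = 5 is a root, |z_0| = 5.
Divide out the factor (1 - 0.2 z) = (1 - z/z0) (since 1/z0 = 0.2):
  P(z) = (1 - 0.2 z)(1 + (-0.48) z + (0.52) z^2)
  [check: z-coef -0.48 - (0.2) = -0.68; z^2-coef 0.52 - (0.2)(-0.48) = 0.616; z^3-coef -(0.2)(0.52) = -0.104.]
Remaining roots from the quadratic factor 1 + (-0.48) z + (0.52) z^2:
  Set 1 + (-0.48) z + (0.52) z^2 = 0, i.e. a z^2 + b z + c = 0 with a = 0.52, b = -0.48, c = 1.
  Discriminant D = b^2 - 4ac = (-0.48)^2 - 4*(0.52)*1 = 0.2304 - (2.08) = -1.8496.
  D < 0, so the roots are the complex-conjugate pair z = (-b +/- i sqrt(-D)) / (2a) = 0.4615 +/- 1.3077i.
  For a conjugate pair |z|^2 = z * conj(z) = (product of roots) = c/a = 1/(0.52) = 1.923077, so |z| = sqrt(1.923077) = 1.3868 for both roots.
Moduli of all roots: 5.0000, 1.3868, 1.3868.
All moduli strictly greater than 1? Yes.
Verdict: Invertible.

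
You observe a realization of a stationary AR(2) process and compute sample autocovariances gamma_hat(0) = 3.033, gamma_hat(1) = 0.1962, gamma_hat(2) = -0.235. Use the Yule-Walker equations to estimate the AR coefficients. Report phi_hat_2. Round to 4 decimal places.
\hat\phi_{2} = -0.0820

The Yule-Walker equations for an AR(p) process read, in matrix form,
  Gamma_p phi = r_p,   with   (Gamma_p)_{ij} = gamma(|i - j|),
                       (r_p)_i = gamma(i),   i,j = 1..p.
Substitute the sample gammas (Toeplitz matrix and right-hand side of size 2):
  Gamma_p = [[3.033, 0.1962], [0.1962, 3.033]]
  r_p     = [0.1962, -0.235]
Written out:
  3.033 phi_1 + 0.1962 phi_2 = 0.1962
  0.1962 phi_1 + 3.033 phi_2 = -0.235
Solve by Cramer's rule:
  det = gamma(0)^2 - gamma(1)^2 = (3.033)^2 - (0.1962)^2 = 9.199089 - 0.03849444 = 9.16059456
  phi_hat_1 = [gamma(1) gamma(0) - gamma(1) gamma(2)] / det = [(0.1962)(3.033) - (0.1962)(-0.235)] / 9.16059456 = 0.6411816 / 9.16059456 = 0.07
  phi_hat_2 = [gamma(0) gamma(2) - gamma(1)^2] / det = [(3.033)(-0.235) - (0.1962)^2] / 9.16059456 = -0.75124944 / 9.16059456 = -0.082
So phi_hat = [0.0700, -0.0820].
Therefore phi_hat_2 = -0.0820.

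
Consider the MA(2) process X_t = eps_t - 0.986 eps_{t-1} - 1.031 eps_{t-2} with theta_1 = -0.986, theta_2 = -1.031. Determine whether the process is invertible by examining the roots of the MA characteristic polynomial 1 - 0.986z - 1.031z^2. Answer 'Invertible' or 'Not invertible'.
\text{Not invertible}

The MA(q) characteristic polynomial is P(z) = 1 - 0.986z - 1.031z^2.
Invertibility requires all roots to lie outside the unit circle, i.e. |z| > 1 for every root.
Set 1 + (-0.986) z + (-1.031) z^2 = 0, i.e. a z^2 + b z + c = 0 with a = -1.031, b = -0.986, c = 1.
Discriminant D = b^2 - 4ac = (-0.986)^2 - 4*(-1.031)*1 = 0.972196 - (-4.124) = 5.096196.
D >= 0, so the roots are real: z = (-b +/- sqrt(D)) / (2a) = (0.986 +/- 2.257476) / (-2.062).
  z_1 = (0.986 + 2.257476) / (-2.062) = -1.573,   |z_1| = 1.573.
  z_2 = (0.986 - 2.257476) / (-2.062) = 0.6166,   |z_2| = 0.6166.
Moduli of all roots: 1.5730, 0.6166.
All moduli strictly greater than 1? No.
Verdict: Not invertible.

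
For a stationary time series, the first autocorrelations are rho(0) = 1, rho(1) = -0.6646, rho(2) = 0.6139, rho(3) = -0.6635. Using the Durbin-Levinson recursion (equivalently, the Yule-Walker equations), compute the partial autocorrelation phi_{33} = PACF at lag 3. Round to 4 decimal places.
\phi_{33} = -0.3491

The PACF at lag k is phi_{kk}, the last component of the solution
to the Yule-Walker system G_k phi = r_k where
  (G_k)_{ij} = rho(|i - j|), (r_k)_i = rho(i), i,j = 1..k.
Equivalently, Durbin-Levinson gives phi_{kk} iteratively:
  phi_{11} = rho(1)
  phi_{kk} = [rho(k) - sum_{j=1..k-1} phi_{k-1,j} rho(k-j)]
            / [1 - sum_{j=1..k-1} phi_{k-1,j} rho(j)],
  phi_{k,j} = phi_{k-1,j} - phi_{kk} phi_{k-1,k-j},  j = 1..k-1.
Step k = 1:
  phi_11 = rho(1) = -0.6646.
Step k = 2:
  phi_22 = [rho(2) - phi_11 rho(1)] / [1 - phi_11 rho(1)] = [0.6139 - (-0.6646)(-0.6646)] / [1 - (-0.6646)(-0.6646)]
         = 0.17220684 / 0.55830684 = 0.308445.
  Update: phi_21 = phi_11 - phi_22 phi_11 = -0.6646 - (0.308445)(-0.6646) = -0.459608.
Step k = 3:
  phi_33 = [rho(3) - phi_21 rho(2) - phi_22 rho(1)] / [1 - phi_21 rho(1) - phi_22 rho(2)]
    numerator   = -0.6635 - (-0.459608)(0.6139) - (0.308445)(-0.6646) = -0.17635449
    denominator = 1 - (-0.459608)(-0.6646) - (0.308445)(0.6139) = 0.50519054
  phi_33 = -0.17635449 / 0.50519054 = -0.3491.
Therefore phi_{33} = -0.3491.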